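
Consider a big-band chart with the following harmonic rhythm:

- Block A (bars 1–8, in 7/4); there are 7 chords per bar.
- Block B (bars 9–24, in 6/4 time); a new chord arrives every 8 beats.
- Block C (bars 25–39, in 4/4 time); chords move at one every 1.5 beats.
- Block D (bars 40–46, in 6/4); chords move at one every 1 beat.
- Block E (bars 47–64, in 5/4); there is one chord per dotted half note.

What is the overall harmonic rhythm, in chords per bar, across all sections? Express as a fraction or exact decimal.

45/16 chords per bar

A: 8 × 7 = 56 beats ÷ 1 = 56 chords.
B: 16 × 6 = 96 beats ÷ 8 = 12 chords.
C: 15 × 4 = 60 beats ÷ 1.5 = 40 chords.
D: 7 × 6 = 42 beats ÷ 1 = 42 chords.
E: 18 × 5 = 90 beats ÷ 3 = 30 chords.
Overall: 180 chords over 64 bars → 180/64 = 45/16 chords per bar.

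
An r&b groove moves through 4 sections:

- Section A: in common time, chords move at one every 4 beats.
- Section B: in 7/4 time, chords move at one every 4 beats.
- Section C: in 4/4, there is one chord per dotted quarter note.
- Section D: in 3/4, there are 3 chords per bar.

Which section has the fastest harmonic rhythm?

A: each chord is 4 beats in 4/4, so 1 per bar.
B: each chord is 4 beats in 7/4, so 1.75 per bar.
C: each chord is 1.5 beats in 4/4, so 8/3 per bar.
D: each chord is 1 beat in 3/4, so 3 per bar.
Fastest is D at 3 chords/bar.

Section D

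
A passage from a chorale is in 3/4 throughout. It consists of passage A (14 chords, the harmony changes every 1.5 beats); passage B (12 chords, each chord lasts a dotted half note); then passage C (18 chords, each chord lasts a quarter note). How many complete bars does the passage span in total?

25 bars

A: 14 × 1.5 = 21 beats = 7 bars.
B: 12 × 3 = 36 beats = 12 bars.
C: 18 × 1 = 18 beats = 6 bars.
Total: 7 + 12 + 6 = 25 bars.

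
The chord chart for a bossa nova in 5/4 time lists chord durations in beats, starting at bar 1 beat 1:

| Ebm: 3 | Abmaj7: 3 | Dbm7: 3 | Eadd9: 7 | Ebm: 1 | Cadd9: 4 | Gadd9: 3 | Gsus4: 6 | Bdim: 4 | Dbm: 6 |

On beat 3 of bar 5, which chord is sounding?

Gadd9

Beat 3 of bar 5 is beat (5−1)×5 + 3 = 23 overall.
Running totals: Ebm ends at 3, Abmaj7 ends at 6, Dbm7 ends at 9, Eadd9 ends at 16, Ebm ends at 17, Cadd9 ends at 21, Gadd9 ends at 24.
Beat 23 falls within Gadd9.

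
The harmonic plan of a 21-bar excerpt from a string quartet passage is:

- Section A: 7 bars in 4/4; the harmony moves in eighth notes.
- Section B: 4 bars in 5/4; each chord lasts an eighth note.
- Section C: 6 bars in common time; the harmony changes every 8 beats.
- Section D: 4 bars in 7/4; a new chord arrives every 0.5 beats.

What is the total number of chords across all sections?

A has 28 beats and chords last 0.5 each, so 56 chords.
B has 20 beats and chords last 0.5 each, so 40 chords.
C has 24 beats and chords last 8 each, so 3 chords.
D has 28 beats and chords last 0.5 each, so 56 chords.
Total: 56 + 40 + 3 + 56 = 155.

155 chords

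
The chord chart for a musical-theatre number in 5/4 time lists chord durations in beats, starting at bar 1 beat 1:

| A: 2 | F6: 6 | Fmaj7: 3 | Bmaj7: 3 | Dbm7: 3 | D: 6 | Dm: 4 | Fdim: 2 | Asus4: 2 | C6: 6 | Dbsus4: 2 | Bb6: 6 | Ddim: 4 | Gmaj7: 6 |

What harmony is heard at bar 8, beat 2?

Beat 2 of bar 8 is beat (8−1)×5 + 2 = 37 overall.
Running totals: A ends at 2, F6 ends at 8, Fmaj7 ends at 11, Bmaj7 ends at 14, Dbm7 ends at 17, D ends at 23, Dm ends at 27, Fdim ends at 29, Asus4 ends at 31, C6 ends at 37.
Beat 37 falls within C6.

C6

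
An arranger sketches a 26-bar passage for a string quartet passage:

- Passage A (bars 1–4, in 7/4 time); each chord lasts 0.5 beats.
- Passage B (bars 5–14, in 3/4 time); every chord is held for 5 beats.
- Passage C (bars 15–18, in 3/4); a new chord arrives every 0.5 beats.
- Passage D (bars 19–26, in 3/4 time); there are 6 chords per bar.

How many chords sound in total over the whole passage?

134 chords

A has 28 beats and chords last 0.5 each, so 56 chords.
B has 30 beats and chords last 5 each, so 6 chords.
C has 12 beats and chords last 0.5 each, so 24 chords.
D has 24 beats and chords last 0.5 each, so 48 chords.
Total: 56 + 6 + 24 + 48 = 134.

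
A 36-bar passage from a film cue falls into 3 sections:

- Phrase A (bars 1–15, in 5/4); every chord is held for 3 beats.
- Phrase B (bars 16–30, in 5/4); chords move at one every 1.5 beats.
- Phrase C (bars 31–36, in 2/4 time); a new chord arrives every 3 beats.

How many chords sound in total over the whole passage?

A: 15·5 = 75 beats, 75/3 = 25 chords.
B: 15·5 = 75 beats, 75/1.5 = 50 chords.
C: 6·2 = 12 beats, 12/3 = 4 chords.
Total: 25 + 50 + 4 = 79.

79 chords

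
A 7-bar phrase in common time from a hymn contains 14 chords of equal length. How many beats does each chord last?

2 beats

7 bars × 4 beats/bar = 28 beats total.
28 beats ÷ 14 chords = 2 beats per chord.
(That is a half note.)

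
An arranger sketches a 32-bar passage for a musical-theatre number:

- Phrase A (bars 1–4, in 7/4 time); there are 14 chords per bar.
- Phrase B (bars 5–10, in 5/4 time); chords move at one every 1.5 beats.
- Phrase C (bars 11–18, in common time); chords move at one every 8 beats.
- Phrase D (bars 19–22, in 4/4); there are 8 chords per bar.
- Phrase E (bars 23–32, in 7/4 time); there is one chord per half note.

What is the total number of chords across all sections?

A has 28 beats and chords last 0.5 each, so 56 chords.
B has 30 beats and chords last 1.5 each, so 20 chords.
C has 32 beats and chords last 8 each, so 4 chords.
D has 16 beats and chords last 0.5 each, so 32 chords.
E has 70 beats and chords last 2 each, so 35 chords.
Total: 56 + 20 + 4 + 32 + 35 = 147.

147 chords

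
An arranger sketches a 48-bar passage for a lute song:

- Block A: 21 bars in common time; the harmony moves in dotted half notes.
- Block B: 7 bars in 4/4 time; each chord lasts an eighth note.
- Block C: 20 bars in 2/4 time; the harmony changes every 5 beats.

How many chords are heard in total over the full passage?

92 chords

A: 21·4 = 84 beats, 84/3 = 28 chords.
B: 7·4 = 28 beats, 28/0.5 = 56 chords.
C: 20·2 = 40 beats, 40/5 = 8 chords.
Total: 28 + 56 + 8 = 92.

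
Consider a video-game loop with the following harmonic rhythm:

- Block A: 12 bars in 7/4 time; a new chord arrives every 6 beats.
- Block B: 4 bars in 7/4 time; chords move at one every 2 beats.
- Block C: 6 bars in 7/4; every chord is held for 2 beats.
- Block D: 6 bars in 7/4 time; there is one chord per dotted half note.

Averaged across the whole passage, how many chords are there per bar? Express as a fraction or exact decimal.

2.25 chords per bar

A: 12 bars of 7 beats is 84 beats; at 6 beats each that's 14 chords.
B: 4 bars of 7 beats is 28 beats; at 2 beats each that's 14 chords.
C: 6 bars of 7 beats is 42 beats; at 2 beats each that's 21 chords.
D: 6 bars of 7 beats is 42 beats; at 3 beats each that's 14 chords.
Overall: 63 chords over 28 bars → 63/28 = 2.25 chords per bar.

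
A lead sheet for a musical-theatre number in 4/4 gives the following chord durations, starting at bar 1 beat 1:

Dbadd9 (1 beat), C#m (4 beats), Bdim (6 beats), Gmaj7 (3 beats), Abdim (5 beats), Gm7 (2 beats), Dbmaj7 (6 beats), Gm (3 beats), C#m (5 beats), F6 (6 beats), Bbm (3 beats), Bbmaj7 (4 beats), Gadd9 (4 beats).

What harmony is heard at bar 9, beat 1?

Beat 1 of bar 9 is beat (9−1)×4 + 1 = 33 overall.
Running totals: Dbadd9 ends at 1, C#m ends at 5, Bdim ends at 11, Gmaj7 ends at 14, Abdim ends at 19, Gm7 ends at 21, Dbmaj7 ends at 27, Gm ends at 30, C#m ends at 35.
Beat 33 falls within C#m.

C#m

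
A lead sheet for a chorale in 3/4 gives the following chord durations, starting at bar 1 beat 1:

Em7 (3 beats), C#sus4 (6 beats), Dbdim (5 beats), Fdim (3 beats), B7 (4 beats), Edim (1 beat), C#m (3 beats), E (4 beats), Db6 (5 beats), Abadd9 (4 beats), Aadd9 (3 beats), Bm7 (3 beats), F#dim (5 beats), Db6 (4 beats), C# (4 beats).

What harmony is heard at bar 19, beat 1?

Beat 1 of bar 19 is beat (19−1)×3 + 1 = 55 overall.
Running totals: Em7 ends at 3, C#sus4 ends at 9, Dbdim ends at 14, Fdim ends at 17, B7 ends at 21, Edim ends at 22, C#m ends at 25, E ends at 29, Db6 ends at 34, Abadd9 ends at 38, Aadd9 ends at 41, Bm7 ends at 44, F#dim ends at 49, Db6 ends at 53, C# ends at 57.
Beat 55 falls within C#.

C#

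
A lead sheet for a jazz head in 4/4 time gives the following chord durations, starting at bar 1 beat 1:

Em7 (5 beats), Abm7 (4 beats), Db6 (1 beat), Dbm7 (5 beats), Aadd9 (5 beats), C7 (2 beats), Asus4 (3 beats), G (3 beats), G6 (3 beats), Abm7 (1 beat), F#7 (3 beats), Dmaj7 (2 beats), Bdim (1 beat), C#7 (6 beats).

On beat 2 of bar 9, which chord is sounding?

Beat 2 of bar 9 is beat (9−1)×4 + 2 = 34 overall.
Running totals: Em7 ends at 5, Abm7 ends at 9, Db6 ends at 10, Dbm7 ends at 15, Aadd9 ends at 20, C7 ends at 22, Asus4 ends at 25, G ends at 28, G6 ends at 31, Abm7 ends at 32, F#7 ends at 35.
Beat 34 falls within F#7.

F#7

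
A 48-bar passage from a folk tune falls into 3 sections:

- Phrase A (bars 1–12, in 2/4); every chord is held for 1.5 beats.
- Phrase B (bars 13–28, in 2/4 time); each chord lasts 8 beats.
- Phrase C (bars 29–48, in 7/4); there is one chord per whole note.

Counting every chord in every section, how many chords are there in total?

55 chords

A: 12 bars × 2 beats = 24 beats; 1.5 beats/chord → 16 chords.
B: 16 bars × 2 beats = 32 beats; 8 beats/chord → 4 chords.
C: 20 bars × 7 beats = 140 beats; 4 beats/chord → 35 chords.
Total: 16 + 4 + 35 = 55.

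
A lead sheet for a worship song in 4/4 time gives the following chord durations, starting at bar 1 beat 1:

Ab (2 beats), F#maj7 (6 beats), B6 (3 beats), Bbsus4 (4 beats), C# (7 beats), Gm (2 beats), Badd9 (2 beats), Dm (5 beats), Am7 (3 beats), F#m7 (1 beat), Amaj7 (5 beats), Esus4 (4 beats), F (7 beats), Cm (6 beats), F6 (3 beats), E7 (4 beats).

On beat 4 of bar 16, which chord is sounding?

E7

Beat 4 of bar 16 is beat (16−1)×4 + 4 = 64 overall.
Running totals: Ab ends at 2, F#maj7 ends at 8, B6 ends at 11, Bbsus4 ends at 15, C# ends at 22, Gm ends at 24, Badd9 ends at 26, Dm ends at 31, Am7 ends at 34, F#m7 ends at 35, Amaj7 ends at 40, Esus4 ends at 44, F ends at 51, Cm ends at 57, F6 ends at 60, E7 ends at 64.
Beat 64 falls within E7.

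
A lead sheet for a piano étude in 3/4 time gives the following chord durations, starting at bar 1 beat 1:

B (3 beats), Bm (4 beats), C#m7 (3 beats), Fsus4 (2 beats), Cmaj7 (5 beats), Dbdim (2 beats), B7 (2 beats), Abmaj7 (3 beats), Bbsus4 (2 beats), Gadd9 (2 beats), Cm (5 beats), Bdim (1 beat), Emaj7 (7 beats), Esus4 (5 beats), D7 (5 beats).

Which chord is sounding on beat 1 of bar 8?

Abmaj7

Beat 1 of bar 8 is beat (8−1)×3 + 1 = 22 overall.
Running totals: B ends at 3, Bm ends at 7, C#m7 ends at 10, Fsus4 ends at 12, Cmaj7 ends at 17, Dbdim ends at 19, B7 ends at 21, Abmaj7 ends at 24.
Beat 22 falls within Abmaj7.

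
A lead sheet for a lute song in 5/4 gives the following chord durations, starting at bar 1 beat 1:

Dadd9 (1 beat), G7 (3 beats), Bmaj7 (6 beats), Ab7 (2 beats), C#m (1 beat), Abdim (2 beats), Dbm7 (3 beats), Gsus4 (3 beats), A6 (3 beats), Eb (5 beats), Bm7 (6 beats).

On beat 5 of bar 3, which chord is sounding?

Abdim

Beat 5 of bar 3 is beat (3−1)×5 + 5 = 15 overall.
Running totals: Dadd9 ends at 1, G7 ends at 4, Bmaj7 ends at 10, Ab7 ends at 12, C#m ends at 13, Abdim ends at 15.
Beat 15 falls within Abdim.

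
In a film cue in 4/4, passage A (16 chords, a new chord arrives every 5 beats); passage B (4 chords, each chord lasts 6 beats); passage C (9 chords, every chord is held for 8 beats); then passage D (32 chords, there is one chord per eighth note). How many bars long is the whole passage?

48 bars

A: 16 × 5 = 80 beats = 20 bars.
B: 4 × 6 = 24 beats = 6 bars.
C: 9 × 8 = 72 beats = 18 bars.
D: 32 × 0.5 = 16 beats = 4 bars.
Total: 20 + 6 + 18 + 4 = 48 bars.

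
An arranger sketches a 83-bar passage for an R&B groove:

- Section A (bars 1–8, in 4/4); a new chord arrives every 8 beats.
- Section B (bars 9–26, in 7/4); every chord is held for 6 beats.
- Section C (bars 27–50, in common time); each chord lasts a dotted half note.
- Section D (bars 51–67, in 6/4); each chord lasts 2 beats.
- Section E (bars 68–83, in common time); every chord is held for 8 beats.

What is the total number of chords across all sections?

116 chords

A has 32 beats and chords last 8 each, so 4 chords.
B has 126 beats and chords last 6 each, so 21 chords.
C has 96 beats and chords last 3 each, so 32 chords.
D has 102 beats and chords last 2 each, so 51 chords.
E has 64 beats and chords last 8 each, so 8 chords.
Total: 4 + 21 + 32 + 51 + 8 = 116.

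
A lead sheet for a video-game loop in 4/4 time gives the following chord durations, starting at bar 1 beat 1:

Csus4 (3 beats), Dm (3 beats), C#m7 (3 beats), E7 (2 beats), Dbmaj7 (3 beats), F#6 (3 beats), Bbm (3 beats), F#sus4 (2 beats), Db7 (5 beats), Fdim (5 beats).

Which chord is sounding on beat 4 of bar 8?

Beat 4 of bar 8 is beat (8−1)×4 + 4 = 32 overall.
Running totals: Csus4 ends at 3, Dm ends at 6, C#m7 ends at 9, E7 ends at 11, Dbmaj7 ends at 14, F#6 ends at 17, Bbm ends at 20, F#sus4 ends at 22, Db7 ends at 27, Fdim ends at 32.
Beat 32 falls within Fdim.

Fdim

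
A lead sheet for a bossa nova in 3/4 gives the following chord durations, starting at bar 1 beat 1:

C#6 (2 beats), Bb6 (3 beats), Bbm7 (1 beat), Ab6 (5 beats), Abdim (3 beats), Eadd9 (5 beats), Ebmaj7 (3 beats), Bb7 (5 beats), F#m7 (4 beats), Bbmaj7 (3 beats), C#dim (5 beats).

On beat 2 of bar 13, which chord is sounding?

Beat 2 of bar 13 is beat (13−1)×3 + 2 = 38 overall.
Running totals: C#6 ends at 2, Bb6 ends at 5, Bbm7 ends at 6, Ab6 ends at 11, Abdim ends at 14, Eadd9 ends at 19, Ebmaj7 ends at 22, Bb7 ends at 27, F#m7 ends at 31, Bbmaj7 ends at 34, C#dim ends at 39.
Beat 38 falls within C#dim.

C#dim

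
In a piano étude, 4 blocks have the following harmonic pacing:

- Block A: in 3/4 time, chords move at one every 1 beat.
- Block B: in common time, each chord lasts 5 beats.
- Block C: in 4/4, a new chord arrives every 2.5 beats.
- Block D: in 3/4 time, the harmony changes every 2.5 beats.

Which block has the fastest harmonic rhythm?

Block A

A: 3/1 = 3 chords/bar.
B: 4/5 = 0.8 chords/bar.
C: 4/2.5 = 1.6 chords/bar.
D: 3/2.5 = 1.2 chords/bar.
Fastest is A at 3 chords/bar.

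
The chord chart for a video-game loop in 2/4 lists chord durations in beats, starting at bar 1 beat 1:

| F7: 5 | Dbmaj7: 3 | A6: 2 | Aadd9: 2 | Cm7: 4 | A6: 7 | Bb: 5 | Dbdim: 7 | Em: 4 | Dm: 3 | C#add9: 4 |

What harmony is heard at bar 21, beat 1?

Beat 1 of bar 21 is beat (21−1)×2 + 1 = 41 overall.
Running totals: F7 ends at 5, Dbmaj7 ends at 8, A6 ends at 10, Aadd9 ends at 12, Cm7 ends at 16, A6 ends at 23, Bb ends at 28, Dbdim ends at 35, Em ends at 39, Dm ends at 42.
Beat 41 falls within Dm.

Dm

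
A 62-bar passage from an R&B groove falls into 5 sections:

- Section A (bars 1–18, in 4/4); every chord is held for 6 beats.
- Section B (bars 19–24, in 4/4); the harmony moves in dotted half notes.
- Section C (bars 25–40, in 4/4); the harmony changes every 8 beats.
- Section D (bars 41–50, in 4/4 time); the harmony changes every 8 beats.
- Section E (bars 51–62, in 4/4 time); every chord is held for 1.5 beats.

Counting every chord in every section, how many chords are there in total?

A: 18 bars × 4 beats = 72 beats; 6 beats/chord → 12 chords.
B: 6 bars × 4 beats = 24 beats; 3 beats/chord → 8 chords.
C: 16 bars × 4 beats = 64 beats; 8 beats/chord → 8 chords.
D: 10 bars × 4 beats = 40 beats; 8 beats/chord → 5 chords.
E: 12 bars × 4 beats = 48 beats; 1.5 beats/chord → 32 chords.
Total: 12 + 8 + 8 + 5 + 32 = 65.

65 chords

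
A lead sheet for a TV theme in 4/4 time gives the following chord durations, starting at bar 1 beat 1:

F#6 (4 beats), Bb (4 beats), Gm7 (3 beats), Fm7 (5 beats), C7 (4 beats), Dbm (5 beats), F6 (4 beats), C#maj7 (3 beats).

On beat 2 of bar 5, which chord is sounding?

Beat 2 of bar 5 is beat (5−1)×4 + 2 = 18 overall.
Running totals: F#6 ends at 4, Bb ends at 8, Gm7 ends at 11, Fm7 ends at 16, C7 ends at 20.
Beat 18 falls within C7.

C7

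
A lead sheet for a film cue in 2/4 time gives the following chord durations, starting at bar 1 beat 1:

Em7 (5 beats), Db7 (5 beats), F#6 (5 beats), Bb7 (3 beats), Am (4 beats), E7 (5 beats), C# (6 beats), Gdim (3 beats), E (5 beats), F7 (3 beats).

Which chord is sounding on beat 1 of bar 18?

Beat 1 of bar 18 is beat (18−1)×2 + 1 = 35 overall.
Running totals: Em7 ends at 5, Db7 ends at 10, F#6 ends at 15, Bb7 ends at 18, Am ends at 22, E7 ends at 27, C# ends at 33, Gdim ends at 36.
Beat 35 falls within Gdim.

Gdim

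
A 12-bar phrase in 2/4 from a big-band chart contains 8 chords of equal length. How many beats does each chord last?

12 bars × 2 beats/bar = 24 beats total.
24 beats ÷ 8 chords = 3 beats per chord.
(That is a dotted half note.)

3 beats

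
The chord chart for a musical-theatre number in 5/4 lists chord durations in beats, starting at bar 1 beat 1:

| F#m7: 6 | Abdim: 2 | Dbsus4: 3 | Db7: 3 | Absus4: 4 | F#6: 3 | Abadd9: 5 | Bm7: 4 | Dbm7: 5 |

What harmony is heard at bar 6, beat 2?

Beat 2 of bar 6 is beat (6−1)×5 + 2 = 27 overall.
Running totals: F#m7 ends at 6, Abdim ends at 8, Dbsus4 ends at 11, Db7 ends at 14, Absus4 ends at 18, F#6 ends at 21, Abadd9 ends at 26, Bm7 ends at 30.
Beat 27 falls within Bm7.

Bm7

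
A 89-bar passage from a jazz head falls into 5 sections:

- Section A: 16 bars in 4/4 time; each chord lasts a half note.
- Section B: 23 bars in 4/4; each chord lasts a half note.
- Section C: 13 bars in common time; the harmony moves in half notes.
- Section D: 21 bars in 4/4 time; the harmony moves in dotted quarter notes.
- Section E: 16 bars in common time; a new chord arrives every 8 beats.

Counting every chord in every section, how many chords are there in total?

168 chords

A: 16 bars × 4 beats = 64 beats; 2 beats/chord → 32 chords.
B: 23 bars × 4 beats = 92 beats; 2 beats/chord → 46 chords.
C: 13 bars × 4 beats = 52 beats; 2 beats/chord → 26 chords.
D: 21 bars × 4 beats = 84 beats; 1.5 beats/chord → 56 chords.
E: 16 bars × 4 beats = 64 beats; 8 beats/chord → 8 chords.
Total: 32 + 46 + 26 + 56 + 8 = 168.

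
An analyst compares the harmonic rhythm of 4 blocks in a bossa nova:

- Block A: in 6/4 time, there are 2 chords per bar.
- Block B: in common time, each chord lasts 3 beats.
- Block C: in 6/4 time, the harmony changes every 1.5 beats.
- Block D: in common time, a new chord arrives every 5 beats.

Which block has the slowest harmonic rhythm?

A: each chord is 3 beats in 6/4, so 2 per bar.
B: each chord is 3 beats in 4/4, so 4/3 per bar.
C: each chord is 1.5 beats in 6/4, so 4 per bar.
D: each chord is 5 beats in 4/4, so 0.8 per bar.
Slowest is D at 0.8 chords/bar.

Block D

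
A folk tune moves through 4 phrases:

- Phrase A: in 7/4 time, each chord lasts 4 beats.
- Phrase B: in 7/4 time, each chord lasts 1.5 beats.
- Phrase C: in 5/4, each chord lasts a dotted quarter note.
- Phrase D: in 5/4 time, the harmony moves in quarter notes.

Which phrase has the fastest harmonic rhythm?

Phrase D

A: 7 beats/bar ÷ 4 beats/chord = 1.75 chords/bar.
B: 7 beats/bar ÷ 1.5 beats/chord = 14/3 chords/bar.
C: 5 beats/bar ÷ 1.5 beats/chord = 10/3 chords/bar.
D: 5 beats/bar ÷ 1 beat/chord = 5 chords/bar.
Fastest is D at 5 chords/bar.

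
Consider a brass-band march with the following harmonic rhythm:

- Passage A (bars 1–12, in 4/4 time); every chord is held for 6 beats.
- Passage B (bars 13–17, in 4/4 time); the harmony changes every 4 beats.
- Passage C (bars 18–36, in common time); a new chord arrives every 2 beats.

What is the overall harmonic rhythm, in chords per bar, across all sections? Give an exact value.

17/12 chords per bar

A: 12 bars of 4 beats is 48 beats; at 6 beats each that's 8 chords.
B: 5 bars of 4 beats is 20 beats; at 4 beats each that's 5 chords.
C: 19 bars of 4 beats is 76 beats; at 2 beats each that's 38 chords.
Overall: 51 chords over 36 bars → 51/36 = 17/12 chords per bar.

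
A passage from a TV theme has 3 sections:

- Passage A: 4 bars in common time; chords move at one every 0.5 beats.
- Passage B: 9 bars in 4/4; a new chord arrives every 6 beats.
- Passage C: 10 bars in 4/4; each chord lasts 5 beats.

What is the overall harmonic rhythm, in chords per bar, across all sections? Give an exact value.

A: 4 × 4 = 16 beats ÷ 0.5 = 32 chords.
B: 9 × 4 = 36 beats ÷ 6 = 6 chords.
C: 10 × 4 = 40 beats ÷ 5 = 8 chords.
Overall: 46 chords over 23 bars → 46/23 = 2 chords per bar.

2 chords per bar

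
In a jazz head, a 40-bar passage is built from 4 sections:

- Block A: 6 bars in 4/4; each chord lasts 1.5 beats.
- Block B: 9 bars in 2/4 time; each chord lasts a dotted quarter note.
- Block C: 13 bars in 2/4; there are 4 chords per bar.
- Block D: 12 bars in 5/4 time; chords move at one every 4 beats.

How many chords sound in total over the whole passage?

A has 24 beats and chords last 1.5 each, so 16 chords.
B has 18 beats and chords last 1.5 each, so 12 chords.
C has 26 beats and chords last 0.5 each, so 52 chords.
D has 60 beats and chords last 4 each, so 15 chords.
Total: 16 + 12 + 52 + 15 = 95.

95 chords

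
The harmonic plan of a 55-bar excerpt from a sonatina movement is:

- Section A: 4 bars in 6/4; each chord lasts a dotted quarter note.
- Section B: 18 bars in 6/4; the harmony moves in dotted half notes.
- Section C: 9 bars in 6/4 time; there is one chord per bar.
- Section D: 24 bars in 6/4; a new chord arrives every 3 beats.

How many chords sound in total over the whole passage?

109 chords

A has 24 beats and chords last 1.5 each, so 16 chords.
B has 108 beats and chords last 3 each, so 36 chords.
C has 54 beats and chords last 6 each, so 9 chords.
D has 144 beats and chords last 3 each, so 48 chords.
Total: 16 + 36 + 9 + 48 = 109.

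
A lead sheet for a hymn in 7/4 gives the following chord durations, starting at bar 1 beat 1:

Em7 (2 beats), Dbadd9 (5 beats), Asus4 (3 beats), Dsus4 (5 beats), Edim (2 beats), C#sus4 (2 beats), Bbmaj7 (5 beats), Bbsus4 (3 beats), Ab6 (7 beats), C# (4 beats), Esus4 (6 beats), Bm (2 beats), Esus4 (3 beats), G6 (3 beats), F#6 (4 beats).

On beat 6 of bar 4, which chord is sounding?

Bbsus4

Beat 6 of bar 4 is beat (4−1)×7 + 6 = 27 overall.
Running totals: Em7 ends at 2, Dbadd9 ends at 7, Asus4 ends at 10, Dsus4 ends at 15, Edim ends at 17, C#sus4 ends at 19, Bbmaj7 ends at 24, Bbsus4 ends at 27.
Beat 27 falls within Bbsus4.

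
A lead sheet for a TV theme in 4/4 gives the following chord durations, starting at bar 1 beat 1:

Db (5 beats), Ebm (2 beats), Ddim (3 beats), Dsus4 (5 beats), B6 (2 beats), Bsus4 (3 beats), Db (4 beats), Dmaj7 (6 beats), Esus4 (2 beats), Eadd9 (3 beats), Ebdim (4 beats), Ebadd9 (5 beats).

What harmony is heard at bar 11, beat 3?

Ebadd9

Beat 3 of bar 11 is beat (11−1)×4 + 3 = 43 overall.
Running totals: Db ends at 5, Ebm ends at 7, Ddim ends at 10, Dsus4 ends at 15, B6 ends at 17, Bsus4 ends at 20, Db ends at 24, Dmaj7 ends at 30, Esus4 ends at 32, Eadd9 ends at 35, Ebdim ends at 39, Ebadd9 ends at 44.
Beat 43 falls within Ebadd9.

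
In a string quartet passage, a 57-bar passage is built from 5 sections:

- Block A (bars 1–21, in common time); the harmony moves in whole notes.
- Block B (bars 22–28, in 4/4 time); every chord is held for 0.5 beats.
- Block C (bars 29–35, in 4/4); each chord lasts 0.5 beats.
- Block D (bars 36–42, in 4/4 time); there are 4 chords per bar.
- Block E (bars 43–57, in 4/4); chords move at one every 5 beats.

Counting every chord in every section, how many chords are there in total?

173 chords

A: 21 bars × 4 beats = 84 beats; 4 beats/chord → 21 chords.
B: 7 bars × 4 beats = 28 beats; 0.5 beats/chord → 56 chords.
C: 7 bars × 4 beats = 28 beats; 0.5 beats/chord → 56 chords.
D: 7 bars × 4 beats = 28 beats; 1 beat/chord → 28 chords.
E: 15 bars × 4 beats = 60 beats; 5 beats/chord → 12 chords.
Total: 21 + 56 + 56 + 28 + 12 = 173.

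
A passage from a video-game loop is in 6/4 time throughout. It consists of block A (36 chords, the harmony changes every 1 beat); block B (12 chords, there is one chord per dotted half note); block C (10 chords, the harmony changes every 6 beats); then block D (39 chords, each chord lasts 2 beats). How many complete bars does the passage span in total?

35 bars

A: 36 × 1 = 36 beats = 6 bars.
B: 12 × 3 = 36 beats = 6 bars.
C: 10 × 6 = 60 beats = 10 bars.
D: 39 × 2 = 78 beats = 13 bars.
Total: 6 + 6 + 10 + 13 = 35 bars.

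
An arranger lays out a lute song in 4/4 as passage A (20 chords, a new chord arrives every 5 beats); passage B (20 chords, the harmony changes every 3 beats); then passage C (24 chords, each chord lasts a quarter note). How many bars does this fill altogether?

A: 20 × 5 = 100 beats = 25 bars.
B: 20 × 3 = 60 beats = 15 bars.
C: 24 × 1 = 24 beats = 6 bars.
Total: 25 + 15 + 6 = 46 bars.

46 bars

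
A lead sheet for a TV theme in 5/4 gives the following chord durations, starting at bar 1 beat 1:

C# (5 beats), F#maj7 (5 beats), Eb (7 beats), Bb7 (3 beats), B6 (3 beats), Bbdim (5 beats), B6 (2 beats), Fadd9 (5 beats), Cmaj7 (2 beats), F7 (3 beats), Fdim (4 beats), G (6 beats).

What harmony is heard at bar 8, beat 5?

Beat 5 of bar 8 is beat (8−1)×5 + 5 = 40 overall.
Running totals: C# ends at 5, F#maj7 ends at 10, Eb ends at 17, Bb7 ends at 20, B6 ends at 23, Bbdim ends at 28, B6 ends at 30, Fadd9 ends at 35, Cmaj7 ends at 37, F7 ends at 40.
Beat 40 falls within F7.

F7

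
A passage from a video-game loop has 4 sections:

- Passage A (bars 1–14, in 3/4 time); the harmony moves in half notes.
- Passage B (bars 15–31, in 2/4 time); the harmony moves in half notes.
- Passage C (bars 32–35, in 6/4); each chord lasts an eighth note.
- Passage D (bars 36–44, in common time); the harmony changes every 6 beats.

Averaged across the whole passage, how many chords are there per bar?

23/11 chords per bar

A: 14 bars of 3 beats is 42 beats; at 2 beats each that's 21 chords.
B: 17 bars of 2 beats is 34 beats; at 2 beats each that's 17 chords.
C: 4 bars of 6 beats is 24 beats; at 0.5 beats each that's 48 chords.
D: 9 bars of 4 beats is 36 beats; at 6 beats each that's 6 chords.
Overall: 92 chords over 44 bars → 92/44 = 23/11 chords per bar.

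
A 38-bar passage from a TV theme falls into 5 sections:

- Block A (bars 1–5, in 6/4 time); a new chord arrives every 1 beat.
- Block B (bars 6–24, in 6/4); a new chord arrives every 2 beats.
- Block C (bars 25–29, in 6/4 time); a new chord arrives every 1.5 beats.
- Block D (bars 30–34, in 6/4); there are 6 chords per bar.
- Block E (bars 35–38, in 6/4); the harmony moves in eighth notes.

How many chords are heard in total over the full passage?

A has 30 beats and chords last 1 each, so 30 chords.
B has 114 beats and chords last 2 each, so 57 chords.
C has 30 beats and chords last 1.5 each, so 20 chords.
D has 30 beats and chords last 1 each, so 30 chords.
E has 24 beats and chords last 0.5 each, so 48 chords.
Total: 30 + 57 + 20 + 30 + 48 = 185.

185 chords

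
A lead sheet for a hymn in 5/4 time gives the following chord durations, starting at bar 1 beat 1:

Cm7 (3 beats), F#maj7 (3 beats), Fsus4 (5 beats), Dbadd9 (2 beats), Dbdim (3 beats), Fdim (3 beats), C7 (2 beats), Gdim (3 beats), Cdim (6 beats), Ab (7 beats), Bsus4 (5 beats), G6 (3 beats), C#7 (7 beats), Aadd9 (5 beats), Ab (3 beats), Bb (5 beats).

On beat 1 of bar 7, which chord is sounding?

Beat 1 of bar 7 is beat (7−1)×5 + 1 = 31 overall.
Running totals: Cm7 ends at 3, F#maj7 ends at 6, Fsus4 ends at 11, Dbadd9 ends at 13, Dbdim ends at 16, Fdim ends at 19, C7 ends at 21, Gdim ends at 24, Cdim ends at 30, Ab ends at 37.
Beat 31 falls within Ab.

Ab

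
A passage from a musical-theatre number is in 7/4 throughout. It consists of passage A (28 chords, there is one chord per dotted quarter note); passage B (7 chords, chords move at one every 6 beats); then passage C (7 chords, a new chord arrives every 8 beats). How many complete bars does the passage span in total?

A: 28 × 1.5 = 42 beats = 6 bars.
B: 7 × 6 = 42 beats = 6 bars.
C: 7 × 8 = 56 beats = 8 bars.
Total: 6 + 6 + 8 = 20 bars.

20 bars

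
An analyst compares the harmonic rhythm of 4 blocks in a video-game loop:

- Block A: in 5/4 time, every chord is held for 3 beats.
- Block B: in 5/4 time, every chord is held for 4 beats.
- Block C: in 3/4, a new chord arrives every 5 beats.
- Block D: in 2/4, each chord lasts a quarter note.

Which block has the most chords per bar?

Block D

A: each chord is 3 beats in 5/4, so 5/3 per bar.
B: each chord is 4 beats in 5/4, so 1.25 per bar.
C: each chord is 5 beats in 3/4, so 0.6 per bar.
D: each chord is 1 beat in 2/4, so 2 per bar.
Fastest is D at 2 chords/bar.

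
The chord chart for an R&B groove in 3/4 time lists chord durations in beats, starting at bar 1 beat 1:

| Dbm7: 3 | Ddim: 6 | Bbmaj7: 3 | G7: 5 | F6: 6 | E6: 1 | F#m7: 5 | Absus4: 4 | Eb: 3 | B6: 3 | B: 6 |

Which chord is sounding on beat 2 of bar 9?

Beat 2 of bar 9 is beat (9−1)×3 + 2 = 26 overall.
Running totals: Dbm7 ends at 3, Ddim ends at 9, Bbmaj7 ends at 12, G7 ends at 17, F6 ends at 23, E6 ends at 24, F#m7 ends at 29.
Beat 26 falls within F#m7.

F#m7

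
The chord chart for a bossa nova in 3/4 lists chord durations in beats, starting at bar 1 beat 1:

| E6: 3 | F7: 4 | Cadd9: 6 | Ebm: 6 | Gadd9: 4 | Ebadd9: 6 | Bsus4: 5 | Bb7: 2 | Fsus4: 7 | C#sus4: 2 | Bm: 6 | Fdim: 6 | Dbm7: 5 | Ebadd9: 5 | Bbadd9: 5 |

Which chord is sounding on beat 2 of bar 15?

Beat 2 of bar 15 is beat (15−1)×3 + 2 = 44 overall.
Running totals: E6 ends at 3, F7 ends at 7, Cadd9 ends at 13, Ebm ends at 19, Gadd9 ends at 23, Ebadd9 ends at 29, Bsus4 ends at 34, Bb7 ends at 36, Fsus4 ends at 43, C#sus4 ends at 45.
Beat 44 falls within C#sus4.

C#sus4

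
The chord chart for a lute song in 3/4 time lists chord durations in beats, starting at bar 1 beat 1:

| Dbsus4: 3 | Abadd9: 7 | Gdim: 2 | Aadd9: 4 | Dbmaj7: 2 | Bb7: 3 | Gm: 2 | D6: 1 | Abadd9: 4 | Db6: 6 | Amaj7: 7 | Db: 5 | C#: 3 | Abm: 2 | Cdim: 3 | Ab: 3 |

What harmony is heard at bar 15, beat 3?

Beat 3 of bar 15 is beat (15−1)×3 + 3 = 45 overall.
Running totals: Dbsus4 ends at 3, Abadd9 ends at 10, Gdim ends at 12, Aadd9 ends at 16, Dbmaj7 ends at 18, Bb7 ends at 21, Gm ends at 23, D6 ends at 24, Abadd9 ends at 28, Db6 ends at 34, Amaj7 ends at 41, Db ends at 46.
Beat 45 falls within Db.

Db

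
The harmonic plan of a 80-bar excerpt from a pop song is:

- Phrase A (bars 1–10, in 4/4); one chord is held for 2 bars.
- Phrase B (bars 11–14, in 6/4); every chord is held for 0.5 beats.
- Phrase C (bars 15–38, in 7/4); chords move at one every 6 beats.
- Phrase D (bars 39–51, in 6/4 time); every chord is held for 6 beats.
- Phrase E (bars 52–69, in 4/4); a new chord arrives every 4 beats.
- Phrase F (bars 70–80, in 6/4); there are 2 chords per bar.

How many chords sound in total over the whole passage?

A: 10·4 = 40 beats, 40/8 = 5 chords.
B: 4·6 = 24 beats, 24/0.5 = 48 chords.
C: 24·7 = 168 beats, 168/6 = 28 chords.
D: 13·6 = 78 beats, 78/6 = 13 chords.
E: 18·4 = 72 beats, 72/4 = 18 chords.
F: 11·6 = 66 beats, 66/3 = 22 chords.
Total: 5 + 48 + 28 + 13 + 18 + 22 = 134.

134 chords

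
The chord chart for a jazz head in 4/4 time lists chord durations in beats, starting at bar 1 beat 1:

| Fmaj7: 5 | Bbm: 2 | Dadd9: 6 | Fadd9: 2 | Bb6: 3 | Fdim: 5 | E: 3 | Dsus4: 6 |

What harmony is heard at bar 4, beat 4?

Bb6

Beat 4 of bar 4 is beat (4−1)×4 + 4 = 16 overall.
Running totals: Fmaj7 ends at 5, Bbm ends at 7, Dadd9 ends at 13, Fadd9 ends at 15, Bb6 ends at 18.
Beat 16 falls within Bb6.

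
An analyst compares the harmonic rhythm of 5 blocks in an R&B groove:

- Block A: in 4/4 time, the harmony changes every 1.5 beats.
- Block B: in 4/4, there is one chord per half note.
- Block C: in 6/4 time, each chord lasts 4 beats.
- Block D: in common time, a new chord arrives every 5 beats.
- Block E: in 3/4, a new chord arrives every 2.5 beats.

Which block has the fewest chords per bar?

Block D

A: 4 beats/bar ÷ 1.5 beats/chord = 8/3 chords/bar.
B: 4 beats/bar ÷ 2 beats/chord = 2 chords/bar.
C: 6 beats/bar ÷ 4 beats/chord = 1.5 chords/bar.
D: 4 beats/bar ÷ 5 beats/chord = 0.8 chords/bar.
E: 3 beats/bar ÷ 2.5 beats/chord = 1.2 chords/bar.
Slowest is D at 0.8 chords/bar.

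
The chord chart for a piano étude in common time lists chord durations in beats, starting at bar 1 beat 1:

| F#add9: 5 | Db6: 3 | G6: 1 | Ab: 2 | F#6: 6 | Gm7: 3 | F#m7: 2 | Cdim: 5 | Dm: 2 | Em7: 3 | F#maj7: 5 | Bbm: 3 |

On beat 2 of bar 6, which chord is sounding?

F#m7

Beat 2 of bar 6 is beat (6−1)×4 + 2 = 22 overall.
Running totals: F#add9 ends at 5, Db6 ends at 8, G6 ends at 9, Ab ends at 11, F#6 ends at 17, Gm7 ends at 20, F#m7 ends at 22.
Beat 22 falls within F#m7.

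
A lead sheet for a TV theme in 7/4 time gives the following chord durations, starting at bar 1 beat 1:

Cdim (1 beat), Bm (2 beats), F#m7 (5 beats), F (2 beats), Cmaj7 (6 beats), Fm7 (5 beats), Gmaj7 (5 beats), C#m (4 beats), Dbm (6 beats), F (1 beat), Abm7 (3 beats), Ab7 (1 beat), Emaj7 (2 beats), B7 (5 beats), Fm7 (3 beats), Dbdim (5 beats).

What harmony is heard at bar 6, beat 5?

Abm7

Beat 5 of bar 6 is beat (6−1)×7 + 5 = 40 overall.
Running totals: Cdim ends at 1, Bm ends at 3, F#m7 ends at 8, F ends at 10, Cmaj7 ends at 16, Fm7 ends at 21, Gmaj7 ends at 26, C#m ends at 30, Dbm ends at 36, F ends at 37, Abm7 ends at 40.
Beat 40 falls within Abm7.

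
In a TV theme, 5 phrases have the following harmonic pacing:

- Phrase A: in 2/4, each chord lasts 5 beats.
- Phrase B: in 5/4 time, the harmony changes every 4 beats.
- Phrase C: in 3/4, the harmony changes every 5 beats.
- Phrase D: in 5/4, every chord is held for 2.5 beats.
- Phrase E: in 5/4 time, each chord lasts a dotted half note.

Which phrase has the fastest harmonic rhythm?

Phrase D

A: 2/5 = 0.4 chords/bar.
B: 5/4 = 1.25 chords/bar.
C: 3/5 = 0.6 chords/bar.
D: 5/2.5 = 2 chords/bar.
E: 5/3 = 5/3 chords/bar.
Fastest is D at 2 chords/bar.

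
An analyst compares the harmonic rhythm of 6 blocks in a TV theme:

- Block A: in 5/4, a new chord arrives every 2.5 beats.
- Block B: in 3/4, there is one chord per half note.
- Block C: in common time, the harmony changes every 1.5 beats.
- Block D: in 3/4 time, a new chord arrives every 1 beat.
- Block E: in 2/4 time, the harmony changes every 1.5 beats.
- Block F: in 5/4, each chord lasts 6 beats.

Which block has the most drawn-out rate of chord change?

Block F

A: 5/2.5 = 2 chords/bar.
B: 3/2 = 1.5 chords/bar.
C: 4/1.5 = 8/3 chords/bar.
D: 3/1 = 3 chords/bar.
E: 2/1.5 = 4/3 chords/bar.
F: 5/6 = 5/6 chords/bar.
Slowest is F at 5/6 chords/bar.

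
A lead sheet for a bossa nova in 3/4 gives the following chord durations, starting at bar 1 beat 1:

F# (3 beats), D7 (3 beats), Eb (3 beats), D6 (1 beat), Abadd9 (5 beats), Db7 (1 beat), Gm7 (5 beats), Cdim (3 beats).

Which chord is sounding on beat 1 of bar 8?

Beat 1 of bar 8 is beat (8−1)×3 + 1 = 22 overall.
Running totals: F# ends at 3, D7 ends at 6, Eb ends at 9, D6 ends at 10, Abadd9 ends at 15, Db7 ends at 16, Gm7 ends at 21, Cdim ends at 24.
Beat 22 falls within Cdim.

Cdim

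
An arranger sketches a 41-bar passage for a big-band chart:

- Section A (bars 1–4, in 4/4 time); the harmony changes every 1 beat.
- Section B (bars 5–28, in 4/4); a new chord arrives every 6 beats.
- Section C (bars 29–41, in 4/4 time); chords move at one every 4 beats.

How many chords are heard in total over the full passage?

45 chords

A: 4 bars × 4 beats = 16 beats; 1 beat/chord → 16 chords.
B: 24 bars × 4 beats = 96 beats; 6 beats/chord → 16 chords.
C: 13 bars × 4 beats = 52 beats; 4 beats/chord → 13 chords.
Total: 16 + 16 + 13 = 45.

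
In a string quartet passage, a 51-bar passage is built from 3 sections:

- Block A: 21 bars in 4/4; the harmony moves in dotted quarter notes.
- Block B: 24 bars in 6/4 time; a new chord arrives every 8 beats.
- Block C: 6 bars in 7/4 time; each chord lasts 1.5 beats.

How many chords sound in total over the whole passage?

102 chords

A has 84 beats and chords last 1.5 each, so 56 chords.
B has 144 beats and chords last 8 each, so 18 chords.
C has 42 beats and chords last 1.5 each, so 28 chords.
Total: 56 + 18 + 28 = 102.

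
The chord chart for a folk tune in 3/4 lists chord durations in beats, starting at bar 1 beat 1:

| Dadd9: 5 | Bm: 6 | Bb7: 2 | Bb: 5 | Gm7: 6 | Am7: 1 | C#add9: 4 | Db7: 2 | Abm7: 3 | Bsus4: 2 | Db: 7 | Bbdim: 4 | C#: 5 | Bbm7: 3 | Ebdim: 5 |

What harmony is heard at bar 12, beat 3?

Beat 3 of bar 12 is beat (12−1)×3 + 3 = 36 overall.
Running totals: Dadd9 ends at 5, Bm ends at 11, Bb7 ends at 13, Bb ends at 18, Gm7 ends at 24, Am7 ends at 25, C#add9 ends at 29, Db7 ends at 31, Abm7 ends at 34, Bsus4 ends at 36.
Beat 36 falls within Bsus4.

Bsus4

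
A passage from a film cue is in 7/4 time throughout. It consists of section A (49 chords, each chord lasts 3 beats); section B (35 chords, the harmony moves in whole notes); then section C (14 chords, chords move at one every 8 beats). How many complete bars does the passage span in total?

A: 49 × 3 = 147 beats = 21 bars.
B: 35 × 4 = 140 beats = 20 bars.
C: 14 × 8 = 112 beats = 16 bars.
Total: 21 + 20 + 16 = 57 bars.

57 bars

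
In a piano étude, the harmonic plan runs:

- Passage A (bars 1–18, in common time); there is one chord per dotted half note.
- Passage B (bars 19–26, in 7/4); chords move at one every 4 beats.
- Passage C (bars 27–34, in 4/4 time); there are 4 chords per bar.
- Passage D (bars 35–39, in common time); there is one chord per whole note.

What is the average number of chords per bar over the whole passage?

A: 18 × 4 = 72 beats ÷ 3 = 24 chords.
B: 8 × 7 = 56 beats ÷ 4 = 14 chords.
C: 8 × 4 = 32 beats ÷ 1 = 32 chords.
D: 5 × 4 = 20 beats ÷ 4 = 5 chords.
Overall: 75 chords over 39 bars → 75/39 = 25/13 chords per bar.

25/13 chords per bar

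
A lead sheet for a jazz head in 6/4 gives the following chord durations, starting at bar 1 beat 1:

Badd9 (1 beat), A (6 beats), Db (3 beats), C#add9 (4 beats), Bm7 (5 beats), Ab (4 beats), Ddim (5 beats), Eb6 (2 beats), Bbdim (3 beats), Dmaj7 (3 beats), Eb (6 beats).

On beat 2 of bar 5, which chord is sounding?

Ddim

Beat 2 of bar 5 is beat (5−1)×6 + 2 = 26 overall.
Running totals: Badd9 ends at 1, A ends at 7, Db ends at 10, C#add9 ends at 14, Bm7 ends at 19, Ab ends at 23, Ddim ends at 28.
Beat 26 falls within Ddim.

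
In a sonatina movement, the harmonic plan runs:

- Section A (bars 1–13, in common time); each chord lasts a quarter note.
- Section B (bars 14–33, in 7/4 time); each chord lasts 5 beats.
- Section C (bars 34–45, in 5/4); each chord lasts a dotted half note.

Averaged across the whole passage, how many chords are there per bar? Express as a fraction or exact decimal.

20/9 chords per bar

A: 13 × 4 = 52 beats ÷ 1 = 52 chords.
B: 20 × 7 = 140 beats ÷ 5 = 28 chords.
C: 12 × 5 = 60 beats ÷ 3 = 20 chords.
Overall: 100 chords over 45 bars → 100/45 = 20/9 chords per bar.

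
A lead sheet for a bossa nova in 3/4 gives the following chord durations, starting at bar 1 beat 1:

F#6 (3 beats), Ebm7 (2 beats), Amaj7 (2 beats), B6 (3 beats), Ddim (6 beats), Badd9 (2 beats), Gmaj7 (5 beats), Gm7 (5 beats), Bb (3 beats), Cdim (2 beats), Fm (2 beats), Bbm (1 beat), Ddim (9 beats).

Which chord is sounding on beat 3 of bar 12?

Bbm

Beat 3 of bar 12 is beat (12−1)×3 + 3 = 36 overall.
Running totals: F#6 ends at 3, Ebm7 ends at 5, Amaj7 ends at 7, B6 ends at 10, Ddim ends at 16, Badd9 ends at 18, Gmaj7 ends at 23, Gm7 ends at 28, Bb ends at 31, Cdim ends at 33, Fm ends at 35, Bbm ends at 36.
Beat 36 falls within Bbm.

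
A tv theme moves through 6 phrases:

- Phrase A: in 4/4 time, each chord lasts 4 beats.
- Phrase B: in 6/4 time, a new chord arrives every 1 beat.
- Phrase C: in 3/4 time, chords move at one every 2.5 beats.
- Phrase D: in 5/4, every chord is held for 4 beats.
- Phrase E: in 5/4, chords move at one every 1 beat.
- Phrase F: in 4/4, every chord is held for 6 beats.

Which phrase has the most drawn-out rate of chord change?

Phrase F

A: 4 beats/bar ÷ 4 beats/chord = 1 chord/bar.
B: 6 beats/bar ÷ 1 beat/chord = 6 chords/bar.
C: 3 beats/bar ÷ 2.5 beats/chord = 1.2 chords/bar.
D: 5 beats/bar ÷ 4 beats/chord = 1.25 chords/bar.
E: 5 beats/bar ÷ 1 beat/chord = 5 chords/bar.
F: 4 beats/bar ÷ 6 beats/chord = 2/3 chords/bar.
Slowest is F at 2/3 chords/bar.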